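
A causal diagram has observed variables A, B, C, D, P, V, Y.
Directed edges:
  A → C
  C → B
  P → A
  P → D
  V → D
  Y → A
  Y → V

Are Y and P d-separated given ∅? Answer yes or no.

Yes — Y ⊥ P | ∅.

Bayes-Ball from Y | ∅ reaches {A,B,C,D,V}.
P ∉ reach(Y|∅) ⇒ Y ⊥ P | ∅.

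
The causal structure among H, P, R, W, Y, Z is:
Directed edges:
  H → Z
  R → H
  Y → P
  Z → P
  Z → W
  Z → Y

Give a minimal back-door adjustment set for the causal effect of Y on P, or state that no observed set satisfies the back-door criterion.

Y→P: minimal back-door set {Z}.

desc(Y)\{Y}={P}; candidates ⊆ {H,R,W,Z}.
size 0: {}; under {} Y still reaches {H,P,R,W,Z} ∋ P.
{Z}: Y⊥P given {Z} in G with Y→· removed — back-door holds.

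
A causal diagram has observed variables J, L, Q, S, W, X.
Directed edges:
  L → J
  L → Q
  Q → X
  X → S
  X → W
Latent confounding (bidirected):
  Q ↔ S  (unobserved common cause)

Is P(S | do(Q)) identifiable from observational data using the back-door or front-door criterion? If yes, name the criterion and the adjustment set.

P(S|do(Q)): frontdoor, adjust for {X}.

desc(Q)\{Q}={S,W,X}; candidates ⊆ {J,L}.
Q↔S: latent back-door arc(s) into Q.
size 0: {}; under {} Q still reaches {J,L,S} ∋ S.
size 1: {J}, {L}; under {J} Q still reaches {L,S} ∋ S.
size 2: {J,L}; under {J,L} Q still reaches {S} ∋ S.
Q↔S cannot be blocked by any observed set — no back-door set.
{X}: (i) intercepts every directed Q→S path; (ii) no back-door Q→{X}; (iii) {Q} blocks every back-door {X}→S. Front-door holds.
P(S|do(Q)) = Σ_{X} P(X|Q) Σ_{Q'} P(S|X,Q')P(Q').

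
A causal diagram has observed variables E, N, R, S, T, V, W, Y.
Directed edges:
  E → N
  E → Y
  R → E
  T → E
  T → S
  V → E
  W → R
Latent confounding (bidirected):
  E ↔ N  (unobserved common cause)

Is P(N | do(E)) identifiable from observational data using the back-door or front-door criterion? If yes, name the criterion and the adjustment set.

desc(E)\{E}={N,Y}; candidates ⊆ {R,S,T,V,W}.
E↔N: latent back-door arc(s) into E.
size 0: {}; under {} E still reaches {N,R,S,T,V,W} ∋ N.
size 1: {R}, {S}, {T} …(+2); under {R} E still reaches {N,S,T,V} ∋ N.
size 2: {R,S}, {R,T}, {R,V} …(+7); under {R,S} E still reaches {N,T,V} ∋ N.
E↔N cannot be blocked by any observed set — no back-door set.
No mediator lies on a directed E→…→N path.
Neither criterion identifies P(N|do(E)) in this graph.

P(N|do(E)): not identifiable (no BD/FD set).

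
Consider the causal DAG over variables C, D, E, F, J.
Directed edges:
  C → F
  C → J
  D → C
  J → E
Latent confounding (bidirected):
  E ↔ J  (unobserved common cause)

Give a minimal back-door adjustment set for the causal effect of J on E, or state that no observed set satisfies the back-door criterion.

desc(J)\{J}={E}; candidates ⊆ {C,D,F}.
J↔E: latent back-door arc(s) into J.
size 0: {}; under {} J still reaches {C,D,E,F} ∋ E.
size 1: {C}, {D}, {F}; under {C} J still reaches {E} ∋ E.
size 2: {C,D}, {C,F}, {D,F}; under {C,D} J still reaches {E} ∋ E.
J↔E cannot be blocked by any observed set — no back-door set.

J→E: no observed back-door set.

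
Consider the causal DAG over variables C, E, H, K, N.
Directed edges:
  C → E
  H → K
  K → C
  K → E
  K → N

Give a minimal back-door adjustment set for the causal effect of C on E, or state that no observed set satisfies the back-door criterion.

desc(C)\{C}={E}; candidates ⊆ {H,K,N}.
size 0: {}; under {} C still reaches {E,H,K,N} ∋ E.
{K}: C⊥E given {K} in G with C→· removed — back-door holds.

C→E: minimal back-door set {K}.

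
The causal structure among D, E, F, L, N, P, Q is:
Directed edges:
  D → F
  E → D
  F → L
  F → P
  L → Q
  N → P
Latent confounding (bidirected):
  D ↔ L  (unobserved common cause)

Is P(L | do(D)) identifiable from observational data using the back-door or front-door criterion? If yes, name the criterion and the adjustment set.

desc(D)\{D}={F,L,P,Q}; candidates ⊆ {E,N}.
D↔L: latent back-door arc(s) into D.
size 0: {}; under {} D still reaches {E,L,Q} ∋ L.
size 1: {E}, {N}; under {E} D still reaches {L,Q} ∋ L.
size 2: {E,N}; under {E,N} D still reaches {L,Q} ∋ L.
D↔L cannot be blocked by any observed set — no back-door set.
{F}: (i) intercepts every directed D→L path; (ii) no back-door D→{F}; (iii) {D} blocks every back-door {F}→L. Front-door holds.
P(L|do(D)) = Σ_{F} P(F|D) Σ_{D'} P(L|F,D')P(D').

P(L|do(D)): frontdoor, adjust for {F}.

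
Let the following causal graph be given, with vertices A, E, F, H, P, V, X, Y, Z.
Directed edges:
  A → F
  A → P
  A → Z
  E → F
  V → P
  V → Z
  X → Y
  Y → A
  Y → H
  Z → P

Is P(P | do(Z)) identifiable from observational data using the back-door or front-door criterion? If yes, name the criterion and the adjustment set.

desc(Z)\{Z}={P}; candidates ⊆ {A,E,F,H,V,X,Y}.
size 0: {}; under {} Z still reaches {A,F,H,P,V,X,Y} ∋ P.
size 1: {A}, {E}, {F} …(+4); under {A} Z still reaches {P,V} ∋ P.
{A,V}: Z⊥P given {A,V} in G with Z→· removed — back-door holds.
P(P|do(Z)) = Σ_{A,V} P(P|Z,A,V)·P(A,V).

P(P|do(Z)): backdoor, adjust for {A, V}.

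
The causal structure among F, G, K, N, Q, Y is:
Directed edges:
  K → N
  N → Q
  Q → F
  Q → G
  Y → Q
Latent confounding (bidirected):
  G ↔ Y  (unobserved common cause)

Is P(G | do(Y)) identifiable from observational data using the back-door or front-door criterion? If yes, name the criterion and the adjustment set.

desc(Y)\{Y}={F,G,Q}; candidates ⊆ {K,N}.
Y↔G: latent back-door arc(s) into Y.
size 0: {}; under {} Y still reaches {G} ∋ G.
size 1: {K}, {N}; under {K} Y still reaches {G} ∋ G.
size 2: {K,N}; under {K,N} Y still reaches {G} ∋ G.
Y↔G cannot be blocked by any observed set — no back-door set.
{Q}: (i) intercepts every directed Y→G path; (ii) no back-door Y→{Q}; (iii) {Y} blocks every back-door {Q}→G. Front-door holds.
P(G|do(Y)) = Σ_{Q} P(Q|Y) Σ_{Y'} P(G|Q,Y')P(Y').

P(G|do(Y)): frontdoor, adjust for {Q}.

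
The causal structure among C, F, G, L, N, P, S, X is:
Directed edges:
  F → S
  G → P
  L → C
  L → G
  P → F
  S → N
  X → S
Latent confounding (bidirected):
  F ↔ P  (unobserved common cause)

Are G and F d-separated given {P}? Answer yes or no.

No — G and F are d-connected given {P}.

Bayes-Ball from G | {P} reaches {C,F,L,N,S}.
F ∈ reach(G|{P}) ⇒ G ⊥̸ F | {P}.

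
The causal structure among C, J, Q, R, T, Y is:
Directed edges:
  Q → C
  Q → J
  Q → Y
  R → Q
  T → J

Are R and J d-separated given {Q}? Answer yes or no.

Bayes-Ball from R | {Q} reaches ∅.
J ∉ reach(R|{Q}) ⇒ R ⊥ J | {Q}.

Yes — R ⊥ J | {Q}.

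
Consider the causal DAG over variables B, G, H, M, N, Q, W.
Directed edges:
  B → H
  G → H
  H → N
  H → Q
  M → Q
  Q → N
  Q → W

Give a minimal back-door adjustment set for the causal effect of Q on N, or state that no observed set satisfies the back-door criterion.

desc(Q)\{Q}={N,W}; candidates ⊆ {B,G,H,M}.
size 0: {}; under {} Q still reaches {B,G,H,M,N} ∋ N.
{H}: Q⊥N given {H} in G with Q→· removed — back-door holds.

Q→N: minimal back-door set {H}.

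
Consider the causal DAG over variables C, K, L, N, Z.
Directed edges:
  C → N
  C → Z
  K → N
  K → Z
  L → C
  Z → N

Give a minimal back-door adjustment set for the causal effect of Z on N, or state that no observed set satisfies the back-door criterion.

Z→N: minimal back-door set {C, K}.

desc(Z)\{Z}={N}; candidates ⊆ {C,K,L}.
size 0: {}; under {} Z still reaches {C,K,L,N} ∋ N.
size 1: {C}, {K}, {L}; under {C} Z still reaches {K,N} ∋ N.
{C,K}: Z⊥N given {C,K} in G with Z→· removed — back-door holds.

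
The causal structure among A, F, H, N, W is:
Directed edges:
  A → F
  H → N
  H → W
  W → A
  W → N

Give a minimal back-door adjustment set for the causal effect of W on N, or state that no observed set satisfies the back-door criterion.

W→N: minimal back-door set {H}.

desc(W)\{W}={A,F,N}; candidates ⊆ {H}.
size 0: {}; under {} W still reaches {H,N} ∋ N.
{H}: W⊥N given {H} in G with W→· removed — back-door holds.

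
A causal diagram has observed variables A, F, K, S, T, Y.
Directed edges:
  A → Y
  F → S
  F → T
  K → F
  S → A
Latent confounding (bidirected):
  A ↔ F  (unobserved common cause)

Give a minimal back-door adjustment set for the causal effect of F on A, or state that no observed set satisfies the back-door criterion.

desc(F)\{F}={A,S,T,Y}; candidates ⊆ {K}.
F↔A: latent back-door arc(s) into F.
size 0: {}; under {} F still reaches {A,K,Y} ∋ A.
size 1: {K}; under {K} F still reaches {A,Y} ∋ A.
F↔A cannot be blocked by any observed set — no back-door set.

F→A: no observed back-door set.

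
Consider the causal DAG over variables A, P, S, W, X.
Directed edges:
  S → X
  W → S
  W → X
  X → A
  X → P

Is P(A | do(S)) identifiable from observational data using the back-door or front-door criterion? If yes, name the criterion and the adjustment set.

P(A|do(S)): backdoor, adjust for {W}.

desc(S)\{S}={A,P,X}; candidates ⊆ {W}.
size 0: {}; under {} S still reaches {A,P,W,X} ∋ A.
{W}: S⊥A given {W} in G with S→· removed — back-door holds.
P(A|do(S)) = Σ_{W} P(A|S,W)·P(W).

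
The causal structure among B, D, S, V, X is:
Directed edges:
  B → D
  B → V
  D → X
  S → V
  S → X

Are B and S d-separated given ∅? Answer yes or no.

Yes — B ⊥ S | ∅.

Bayes-Ball from B | ∅ reaches {D,V,X}.
S ∉ reach(B|∅) ⇒ B ⊥ S | ∅.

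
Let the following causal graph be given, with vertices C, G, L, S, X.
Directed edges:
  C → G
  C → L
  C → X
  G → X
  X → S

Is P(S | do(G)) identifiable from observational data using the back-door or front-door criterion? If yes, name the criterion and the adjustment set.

desc(G)\{G}={S,X}; candidates ⊆ {C,L}.
size 0: {}; under {} G still reaches {C,L,S,X} ∋ S.
{C}: G⊥S given {C} in G with G→· removed — back-door holds.
P(S|do(G)) = Σ_{C} P(S|G,C)·P(C).

P(S|do(G)): backdoor, adjust for {C}.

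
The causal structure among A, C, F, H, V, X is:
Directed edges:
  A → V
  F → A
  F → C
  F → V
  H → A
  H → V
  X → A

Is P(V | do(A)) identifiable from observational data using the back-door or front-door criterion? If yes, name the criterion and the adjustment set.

desc(A)\{A}={V}; candidates ⊆ {C,F,H,X}.
size 0: {}; under {} A still reaches {C,F,H,V,X} ∋ V.
size 1: {C}, {F}, {H} …(+1); under {C} A still reaches {F,H,V,X} ∋ V.
{F,H}: A⊥V given {F,H} in G with A→· removed — back-door holds.
P(V|do(A)) = Σ_{F,H} P(V|A,F,H)·P(F,H).

P(V|do(A)): backdoor, adjust for {F, H}.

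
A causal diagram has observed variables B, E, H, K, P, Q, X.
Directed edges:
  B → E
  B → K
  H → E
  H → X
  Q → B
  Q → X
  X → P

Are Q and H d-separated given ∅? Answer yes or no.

Yes — Q ⊥ H | ∅.

Bayes-Ball from Q | ∅ reaches {B,E,K,P,X}.
H ∉ reach(Q|∅) ⇒ Q ⊥ H | ∅.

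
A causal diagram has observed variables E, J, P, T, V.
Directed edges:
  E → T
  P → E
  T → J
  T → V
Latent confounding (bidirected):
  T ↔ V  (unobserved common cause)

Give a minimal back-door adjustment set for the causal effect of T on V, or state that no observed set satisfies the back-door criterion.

T→V: no observed back-door set.

desc(T)\{T}={J,V}; candidates ⊆ {E,P}.
T↔V: latent back-door arc(s) into T.
size 0: {}; under {} T still reaches {E,P,V} ∋ V.
size 1: {E}, {P}; under {E} T still reaches {V} ∋ V.
size 2: {E,P}; under {E,P} T still reaches {V} ∋ V.
T↔V cannot be blocked by any observed set — no back-door set.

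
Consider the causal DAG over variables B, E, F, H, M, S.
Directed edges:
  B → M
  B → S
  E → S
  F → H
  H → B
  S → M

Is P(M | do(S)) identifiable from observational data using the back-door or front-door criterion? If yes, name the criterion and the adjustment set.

P(M|do(S)): backdoor, adjust for {B}.

desc(S)\{S}={M}; candidates ⊆ {B,E,F,H}.
size 0: {}; under {} S still reaches {B,E,F,H,M} ∋ M.
{B}: S⊥M given {B} in G with S→· removed — back-door holds.
P(M|do(S)) = Σ_{B} P(M|S,B)·P(B).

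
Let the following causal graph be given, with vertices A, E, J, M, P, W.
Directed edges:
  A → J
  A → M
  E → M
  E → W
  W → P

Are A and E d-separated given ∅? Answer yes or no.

Yes — A ⊥ E | ∅.

Bayes-Ball from A | ∅ reaches {J,M}.
E ∉ reach(A|∅) ⇒ A ⊥ E | ∅.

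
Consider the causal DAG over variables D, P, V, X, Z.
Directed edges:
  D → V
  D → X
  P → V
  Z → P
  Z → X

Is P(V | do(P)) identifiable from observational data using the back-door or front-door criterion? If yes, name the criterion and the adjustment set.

desc(P)\{P}={V}; candidates ⊆ {D,X,Z}.
∅: P⊥V given ∅ in G with P→· removed — back-door holds.
P(V|do(P)) = P(V|P) — no adjustment needed.

P(V|do(P)): backdoor, adjust for ∅.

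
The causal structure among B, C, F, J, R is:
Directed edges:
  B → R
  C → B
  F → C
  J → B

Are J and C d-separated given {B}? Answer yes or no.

Bayes-Ball from J | {B} reaches {C,F}.
C ∈ reach(J|{B}) ⇒ J ⊥̸ C | {B}.

No — J and C are d-connected given {B}.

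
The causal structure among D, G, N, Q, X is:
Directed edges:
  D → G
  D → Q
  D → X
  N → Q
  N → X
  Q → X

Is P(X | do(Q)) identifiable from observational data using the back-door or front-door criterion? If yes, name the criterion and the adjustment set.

desc(Q)\{Q}={X}; candidates ⊆ {D,G,N}.
size 0: {}; under {} Q still reaches {D,G,N,X} ∋ X.
size 1: {D}, {G}, {N}; under {D} Q still reaches {N,X} ∋ X.
{D,N}: Q⊥X given {D,N} in G with Q→· removed — back-door holds.
P(X|do(Q)) = Σ_{D,N} P(X|Q,D,N)·P(D,N).

P(X|do(Q)): backdoor, adjust for {D, N}.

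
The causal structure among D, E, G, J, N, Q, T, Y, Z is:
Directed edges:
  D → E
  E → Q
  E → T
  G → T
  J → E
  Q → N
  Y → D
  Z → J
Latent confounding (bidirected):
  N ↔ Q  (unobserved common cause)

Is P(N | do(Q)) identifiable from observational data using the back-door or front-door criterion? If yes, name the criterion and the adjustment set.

P(N|do(Q)): not identifiable (no BD/FD set).

desc(Q)\{Q}={N}; candidates ⊆ {D,E,G,J,T,Y,Z}.
Q↔N: latent back-door arc(s) into Q.
size 0: {}; under {} Q still reaches {D,E,J,N,T,Y,Z} ∋ N.
size 1: {D}, {E}, {G} …(+4); under {D} Q still reaches {E,J,N,T,Z} ∋ N.
size 2: {D,E}, {D,G}, {D,J} …(+18); under {D,E} Q still reaches {N} ∋ N.
Q↔N cannot be blocked by any observed set — no back-door set.
No mediator lies on a directed Q→…→N path.
Neither criterion identifies P(N|do(Q)) in this graph.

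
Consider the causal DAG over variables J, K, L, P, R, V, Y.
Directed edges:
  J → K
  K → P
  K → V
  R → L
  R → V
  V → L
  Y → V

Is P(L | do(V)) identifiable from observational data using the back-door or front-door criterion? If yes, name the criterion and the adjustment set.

desc(V)\{V}={L}; candidates ⊆ {J,K,P,R,Y}.
size 0: {}; under {} V still reaches {J,K,L,P,R,Y} ∋ L.
{R}: V⊥L given {R} in G with V→· removed — back-door holds.
P(L|do(V)) = Σ_{R} P(L|V,R)·P(R).

P(L|do(V)): backdoor, adjust for {R}.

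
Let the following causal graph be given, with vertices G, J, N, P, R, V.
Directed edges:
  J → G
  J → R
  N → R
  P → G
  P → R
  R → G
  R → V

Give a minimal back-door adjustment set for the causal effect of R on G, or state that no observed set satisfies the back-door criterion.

R→G: minimal back-door set {J, P}.

desc(R)\{R}={G,V}; candidates ⊆ {J,N,P}.
size 0: {}; under {} R still reaches {G,J,N,P} ∋ G.
size 1: {J}, {N}, {P}; under {J} R still reaches {G,N,P} ∋ G.
{J,P}: R⊥G given {J,P} in G with R→· removed — back-door holds.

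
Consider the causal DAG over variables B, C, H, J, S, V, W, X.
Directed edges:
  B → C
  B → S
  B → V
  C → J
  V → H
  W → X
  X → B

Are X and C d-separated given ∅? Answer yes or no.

Bayes-Ball from X | ∅ reaches {B,C,H,J,S,V,W}.
C ∈ reach(X|∅) ⇒ X ⊥̸ C | ∅.

No — X and C are d-connected given ∅.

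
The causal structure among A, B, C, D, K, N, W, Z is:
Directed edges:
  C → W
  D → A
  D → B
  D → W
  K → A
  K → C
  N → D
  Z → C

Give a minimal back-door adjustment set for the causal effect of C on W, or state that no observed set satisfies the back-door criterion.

desc(C)\{C}={W}; candidates ⊆ {A,B,D,K,N,Z}.
∅: C⊥W given ∅ in G with C→· removed — back-door holds.

C→W: minimal back-door set ∅.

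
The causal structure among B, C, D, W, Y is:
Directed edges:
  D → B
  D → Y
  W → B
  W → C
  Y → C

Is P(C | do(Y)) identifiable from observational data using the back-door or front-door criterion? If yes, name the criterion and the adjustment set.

P(C|do(Y)): backdoor, adjust for ∅.

desc(Y)\{Y}={C}; candidates ⊆ {B,D,W}.
∅: Y⊥C given ∅ in G with Y→· removed — back-door holds.
P(C|do(Y)) = P(C|Y) — no adjustment needed.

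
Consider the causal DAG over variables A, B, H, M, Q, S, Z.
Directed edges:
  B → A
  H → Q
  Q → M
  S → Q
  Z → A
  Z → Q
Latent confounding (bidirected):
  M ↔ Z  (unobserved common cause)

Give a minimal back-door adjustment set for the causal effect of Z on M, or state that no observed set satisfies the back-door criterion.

Z→M: no observed back-door set.

desc(Z)\{Z}={A,M,Q}; candidates ⊆ {B,H,S}.
Z↔M: latent back-door arc(s) into Z.
size 0: {}; under {} Z still reaches {M} ∋ M.
size 1: {B}, {H}, {S}; under {B} Z still reaches {M} ∋ M.
size 2: {B,H}, {B,S}, {H,S}; under {B,H} Z still reaches {M} ∋ M.
Z↔M cannot be blocked by any observed set — no back-door set.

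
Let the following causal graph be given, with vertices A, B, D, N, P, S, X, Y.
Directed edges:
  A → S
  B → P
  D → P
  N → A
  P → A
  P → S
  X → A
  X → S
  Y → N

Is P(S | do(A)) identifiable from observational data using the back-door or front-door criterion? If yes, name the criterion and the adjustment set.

P(S|do(A)): backdoor, adjust for {P, X}.

desc(A)\{A}={S}; candidates ⊆ {B,D,N,P,X,Y}.
size 0: {}; under {} A still reaches {B,D,N,P,S,X,Y} ∋ S.
size 1: {B}, {D}, {N} …(+3); under {B} A still reaches {D,N,P,S,X,Y} ∋ S.
{P,X}: A⊥S given {P,X} in G with A→· removed — back-door holds.
P(S|do(A)) = Σ_{P,X} P(S|A,P,X)·P(P,X).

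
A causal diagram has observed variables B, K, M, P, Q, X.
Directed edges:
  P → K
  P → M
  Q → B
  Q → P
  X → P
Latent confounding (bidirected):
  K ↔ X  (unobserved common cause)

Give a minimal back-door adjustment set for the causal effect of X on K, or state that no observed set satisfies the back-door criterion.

desc(X)\{X}={K,M,P}; candidates ⊆ {B,Q}.
X↔K: latent back-door arc(s) into X.
size 0: {}; under {} X still reaches {K} ∋ K.
size 1: {B}, {Q}; under {B} X still reaches {K} ∋ K.
size 2: {B,Q}; under {B,Q} X still reaches {K} ∋ K.
X↔K cannot be blocked by any observed set — no back-door set.

X→K: no observed back-door set.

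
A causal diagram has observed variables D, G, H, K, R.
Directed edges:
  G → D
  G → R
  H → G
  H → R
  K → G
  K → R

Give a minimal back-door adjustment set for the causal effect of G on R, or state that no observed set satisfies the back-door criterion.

G→R: minimal back-door set {H, K}.

desc(G)\{G}={D,R}; candidates ⊆ {H,K}.
size 0: {}; under {} G still reaches {H,K,R} ∋ R.
size 1: {H}, {K}; under {H} G still reaches {K,R} ∋ R.
{H,K}: G⊥R given {H,K} in G with G→· removed — back-door holds.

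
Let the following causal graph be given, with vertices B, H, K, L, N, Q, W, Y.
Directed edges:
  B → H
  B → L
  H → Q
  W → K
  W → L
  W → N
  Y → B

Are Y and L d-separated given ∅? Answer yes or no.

Bayes-Ball from Y | ∅ reaches {B,H,L,Q}.
L ∈ reach(Y|∅) ⇒ Y ⊥̸ L | ∅.

No — Y and L are d-connected given ∅.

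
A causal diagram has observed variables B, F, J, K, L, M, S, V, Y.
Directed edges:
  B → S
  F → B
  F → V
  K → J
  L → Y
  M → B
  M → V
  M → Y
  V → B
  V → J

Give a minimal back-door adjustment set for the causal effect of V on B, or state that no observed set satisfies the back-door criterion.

V→B: minimal back-door set {F, M}.

desc(V)\{V}={B,J,S}; candidates ⊆ {F,K,L,M,Y}.
size 0: {}; under {} V still reaches {B,F,M,S,Y} ∋ B.
size 1: {F}, {K}, {L} …(+2); under {F} V still reaches {B,M,S,Y} ∋ B.
{F,M}: V⊥B given {F,M} in G with V→· removed — back-door holds.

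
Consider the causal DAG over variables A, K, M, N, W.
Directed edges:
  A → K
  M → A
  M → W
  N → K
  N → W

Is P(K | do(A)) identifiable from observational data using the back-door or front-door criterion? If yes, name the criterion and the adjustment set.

P(K|do(A)): backdoor, adjust for ∅.

desc(A)\{A}={K}; candidates ⊆ {M,N,W}.
∅: A⊥K given ∅ in G with A→· removed — back-door holds.
P(K|do(A)) = P(K|A) — no adjustment needed.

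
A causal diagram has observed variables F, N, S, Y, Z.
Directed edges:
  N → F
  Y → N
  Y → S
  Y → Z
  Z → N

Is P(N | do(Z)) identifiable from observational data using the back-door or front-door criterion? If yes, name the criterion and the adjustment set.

P(N|do(Z)): backdoor, adjust for {Y}.

desc(Z)\{Z}={F,N}; candidates ⊆ {S,Y}.
size 0: {}; under {} Z still reaches {F,N,S,Y} ∋ N.
{Y}: Z⊥N given {Y} in G with Z→· removed — back-door holds.
P(N|do(Z)) = Σ_{Y} P(N|Z,Y)·P(Y).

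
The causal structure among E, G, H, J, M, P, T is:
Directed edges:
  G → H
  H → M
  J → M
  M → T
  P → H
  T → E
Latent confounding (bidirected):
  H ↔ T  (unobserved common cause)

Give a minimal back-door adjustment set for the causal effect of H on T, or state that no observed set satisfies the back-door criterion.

H→T: no observed back-door set.

desc(H)\{H}={E,M,T}; candidates ⊆ {G,J,P}.
H↔T: latent back-door arc(s) into H.
size 0: {}; under {} H still reaches {E,G,P,T} ∋ T.
size 1: {G}, {J}, {P}; under {G} H still reaches {E,P,T} ∋ T.
size 2: {G,J}, {G,P}, {J,P}; under {G,J} H still reaches {E,P,T} ∋ T.
H↔T cannot be blocked by any observed set — no back-door set.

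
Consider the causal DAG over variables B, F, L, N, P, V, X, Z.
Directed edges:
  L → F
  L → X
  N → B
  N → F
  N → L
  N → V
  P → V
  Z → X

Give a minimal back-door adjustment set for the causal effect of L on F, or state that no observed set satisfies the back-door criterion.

desc(L)\{L}={F,X}; candidates ⊆ {B,N,P,V,Z}.
size 0: {}; under {} L still reaches {B,F,N,V} ∋ F.
{N}: L⊥F given {N} in G with L→· removed — back-door holds.

L→F: minimal back-door set {N}.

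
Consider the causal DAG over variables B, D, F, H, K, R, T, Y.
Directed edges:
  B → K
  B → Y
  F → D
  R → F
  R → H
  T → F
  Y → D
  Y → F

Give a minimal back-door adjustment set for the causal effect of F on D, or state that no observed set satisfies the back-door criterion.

F→D: minimal back-door set {Y}.

desc(F)\{F}={D}; candidates ⊆ {B,H,K,R,T,Y}.
size 0: {}; under {} F still reaches {B,D,H,K,R,T,Y} ∋ D.
{Y}: F⊥D given {Y} in G with F→· removed — back-door holds.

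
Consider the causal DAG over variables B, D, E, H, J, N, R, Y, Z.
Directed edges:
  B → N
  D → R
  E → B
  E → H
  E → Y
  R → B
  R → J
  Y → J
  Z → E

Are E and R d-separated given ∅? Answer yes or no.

Bayes-Ball from E | ∅ reaches {B,H,J,N,Y,Z}.
R ∉ reach(E|∅) ⇒ E ⊥ R | ∅.

Yes — E ⊥ R | ∅.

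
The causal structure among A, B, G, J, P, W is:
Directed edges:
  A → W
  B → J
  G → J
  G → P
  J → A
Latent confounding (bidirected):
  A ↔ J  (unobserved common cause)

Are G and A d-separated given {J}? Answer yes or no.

No — G and A are d-connected given {J}.

Bayes-Ball from G | {J} reaches {A,B,P,W}.
A ∈ reach(G|{J}) ⇒ G ⊥̸ A | {J}.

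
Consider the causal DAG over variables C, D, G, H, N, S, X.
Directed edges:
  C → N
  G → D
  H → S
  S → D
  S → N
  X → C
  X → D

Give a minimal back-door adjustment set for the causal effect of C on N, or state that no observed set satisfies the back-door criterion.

desc(C)\{C}={N}; candidates ⊆ {D,G,H,S,X}.
∅: C⊥N given ∅ in G with C→· removed — back-door holds.

C→N: minimal back-door set ∅.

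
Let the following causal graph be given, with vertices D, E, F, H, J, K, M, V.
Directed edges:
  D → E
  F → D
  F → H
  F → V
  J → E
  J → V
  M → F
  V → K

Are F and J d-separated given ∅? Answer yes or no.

Yes — F ⊥ J | ∅.

Bayes-Ball from F | ∅ reaches {D,E,H,K,M,V}.
J ∉ reach(F|∅) ⇒ F ⊥ J | ∅.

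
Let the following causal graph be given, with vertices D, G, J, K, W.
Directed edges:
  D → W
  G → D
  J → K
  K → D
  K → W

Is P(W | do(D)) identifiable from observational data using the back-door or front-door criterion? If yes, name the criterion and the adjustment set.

desc(D)\{D}={W}; candidates ⊆ {G,J,K}.
size 0: {}; under {} D still reaches {G,J,K,W} ∋ W.
{K}: D⊥W given {K} in G with D→· removed — back-door holds.
P(W|do(D)) = Σ_{K} P(W|D,K)·P(K).

P(W|do(D)): backdoor, adjust for {K}.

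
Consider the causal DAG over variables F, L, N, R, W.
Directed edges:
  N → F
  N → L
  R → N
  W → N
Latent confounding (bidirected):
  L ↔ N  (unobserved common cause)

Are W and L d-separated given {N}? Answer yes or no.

No — W and L are d-connected given {N}.

Bayes-Ball from W | {N} reaches {L,R}.
L ∈ reach(W|{N}) ⇒ W ⊥̸ L | {N}.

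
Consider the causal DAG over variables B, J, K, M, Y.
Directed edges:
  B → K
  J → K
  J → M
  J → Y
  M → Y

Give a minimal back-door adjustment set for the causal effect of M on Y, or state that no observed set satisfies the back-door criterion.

M→Y: minimal back-door set {J}.

desc(M)\{M}={Y}; candidates ⊆ {B,J,K}.
size 0: {}; under {} M still reaches {J,K,Y} ∋ Y.
{J}: M⊥Y given {J} in G with M→· removed — back-door holds.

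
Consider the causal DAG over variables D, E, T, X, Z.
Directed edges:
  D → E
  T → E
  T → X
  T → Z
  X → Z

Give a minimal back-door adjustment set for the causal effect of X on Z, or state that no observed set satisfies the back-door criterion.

desc(X)\{X}={Z}; candidates ⊆ {D,E,T}.
size 0: {}; under {} X still reaches {E,T,Z} ∋ Z.
{T}: X⊥Z given {T} in G with X→· removed — back-door holds.

X→Z: minimal back-door set {T}.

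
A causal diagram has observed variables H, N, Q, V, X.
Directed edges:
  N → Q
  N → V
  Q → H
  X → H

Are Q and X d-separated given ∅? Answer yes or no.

Yes — Q ⊥ X | ∅.

Bayes-Ball from Q | ∅ reaches {H,N,V}.
X ∉ reach(Q|∅) ⇒ Q ⊥ X | ∅.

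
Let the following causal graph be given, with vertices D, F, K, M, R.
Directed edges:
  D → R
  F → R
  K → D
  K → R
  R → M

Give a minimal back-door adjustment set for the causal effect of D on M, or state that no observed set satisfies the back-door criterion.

D→M: minimal back-door set {K}.

desc(D)\{D}={M,R}; candidates ⊆ {F,K}.
size 0: {}; under {} D still reaches {K,M,R} ∋ M.
{K}: D⊥M given {K} in G with D→· removed — back-door holds.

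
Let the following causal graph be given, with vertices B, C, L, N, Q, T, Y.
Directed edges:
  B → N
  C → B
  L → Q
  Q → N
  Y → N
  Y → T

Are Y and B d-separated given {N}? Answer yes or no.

Bayes-Ball from Y | {N} reaches {B,C,L,Q,T}.
B ∈ reach(Y|{N}) ⇒ Y ⊥̸ B | {N}.

No — Y and B are d-connected given {N}.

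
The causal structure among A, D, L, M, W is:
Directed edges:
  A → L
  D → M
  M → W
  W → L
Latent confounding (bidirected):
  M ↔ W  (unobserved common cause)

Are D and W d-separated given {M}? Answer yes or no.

Bayes-Ball from D | {M} reaches {L,W}.
W ∈ reach(D|{M}) ⇒ D ⊥̸ W | {M}.

No — D and W are d-connected given {M}.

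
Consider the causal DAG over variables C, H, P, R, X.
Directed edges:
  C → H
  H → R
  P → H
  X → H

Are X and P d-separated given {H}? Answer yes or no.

No — X and P are d-connected given {H}.

Bayes-Ball from X | {H} reaches {C,P}.
P ∈ reach(X|{H}) ⇒ X ⊥̸ P | {H}.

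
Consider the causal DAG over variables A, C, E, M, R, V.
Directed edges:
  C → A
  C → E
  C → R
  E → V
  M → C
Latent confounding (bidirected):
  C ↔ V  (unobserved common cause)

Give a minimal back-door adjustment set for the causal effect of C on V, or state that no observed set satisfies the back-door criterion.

desc(C)\{C}={A,E,R,V}; candidates ⊆ {M}.
C↔V: latent back-door arc(s) into C.
size 0: {}; under {} C still reaches {M,V} ∋ V.
size 1: {M}; under {M} C still reaches {V} ∋ V.
C↔V cannot be blocked by any observed set — no back-door set.

C→V: no observed back-door set.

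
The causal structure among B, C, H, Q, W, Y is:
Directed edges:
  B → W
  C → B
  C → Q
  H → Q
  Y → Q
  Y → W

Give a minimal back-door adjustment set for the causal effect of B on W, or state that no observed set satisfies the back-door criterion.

B→W: minimal back-door set ∅.

desc(B)\{B}={W}; candidates ⊆ {C,H,Q,Y}.
∅: B⊥W given ∅ in G with B→· removed — back-door holds.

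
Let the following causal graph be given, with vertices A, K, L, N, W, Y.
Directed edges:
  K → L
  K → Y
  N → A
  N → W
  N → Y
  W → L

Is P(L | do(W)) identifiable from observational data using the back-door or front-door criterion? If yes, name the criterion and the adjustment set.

desc(W)\{W}={L}; candidates ⊆ {A,K,N,Y}.
∅: W⊥L given ∅ in G with W→· removed — back-door holds.
P(L|do(W)) = P(L|W) — no adjustment needed.

P(L|do(W)): backdoor, adjust for ∅.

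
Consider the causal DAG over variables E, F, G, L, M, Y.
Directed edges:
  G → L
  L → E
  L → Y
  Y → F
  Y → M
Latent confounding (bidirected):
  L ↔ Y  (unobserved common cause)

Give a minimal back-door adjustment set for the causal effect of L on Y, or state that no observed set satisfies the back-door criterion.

desc(L)\{L}={E,F,M,Y}; candidates ⊆ {G}.
L↔Y: latent back-door arc(s) into L.
size 0: {}; under {} L still reaches {F,G,M,Y} ∋ Y.
size 1: {G}; under {G} L still reaches {F,M,Y} ∋ Y.
L↔Y cannot be blocked by any observed set — no back-door set.

L→Y: no observed back-door set.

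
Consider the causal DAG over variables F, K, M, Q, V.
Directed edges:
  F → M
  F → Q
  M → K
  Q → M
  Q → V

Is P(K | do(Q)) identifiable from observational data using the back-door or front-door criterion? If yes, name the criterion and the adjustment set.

desc(Q)\{Q}={K,M,V}; candidates ⊆ {F}.
size 0: {}; under {} Q still reaches {F,K,M} ∋ K.
{F}: Q⊥K given {F} in G with Q→· removed — back-door holds.
P(K|do(Q)) = Σ_{F} P(K|Q,F)·P(F).

P(K|do(Q)): backdoor, adjust for {F}.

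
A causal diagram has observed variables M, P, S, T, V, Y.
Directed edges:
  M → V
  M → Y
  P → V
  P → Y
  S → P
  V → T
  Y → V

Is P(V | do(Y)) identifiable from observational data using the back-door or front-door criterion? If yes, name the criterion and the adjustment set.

desc(Y)\{Y}={T,V}; candidates ⊆ {M,P,S}.
size 0: {}; under {} Y still reaches {M,P,S,T,V} ∋ V.
size 1: {M}, {P}, {S}; under {M} Y still reaches {P,S,T,V} ∋ V.
{M,P}: Y⊥V given {M,P} in G with Y→· removed — back-door holds.
P(V|do(Y)) = Σ_{M,P} P(V|Y,M,P)·P(M,P).

P(V|do(Y)): backdoor, adjust for {M, P}.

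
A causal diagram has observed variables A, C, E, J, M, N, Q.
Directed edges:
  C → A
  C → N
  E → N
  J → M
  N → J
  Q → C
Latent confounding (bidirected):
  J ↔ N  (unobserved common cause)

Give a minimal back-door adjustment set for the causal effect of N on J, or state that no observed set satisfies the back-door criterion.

desc(N)\{N}={J,M}; candidates ⊆ {A,C,E,Q}.
N↔J: latent back-door arc(s) into N.
size 0: {}; under {} N still reaches {A,C,E,J,M,Q} ∋ J.
size 1: {A}, {C}, {E} …(+1); under {A} N still reaches {C,E,J,M,Q} ∋ J.
size 2: {A,C}, {A,E}, {A,Q} …(+3); under {A,C} N still reaches {E,J,M} ∋ J.
N↔J cannot be blocked by any observed set — no back-door set.

N→J: no observed back-door set.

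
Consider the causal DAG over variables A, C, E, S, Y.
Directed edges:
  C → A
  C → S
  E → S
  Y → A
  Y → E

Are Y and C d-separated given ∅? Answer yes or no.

Bayes-Ball from Y | ∅ reaches {A,E,S}.
C ∉ reach(Y|∅) ⇒ Y ⊥ C | ∅.

Yes — Y ⊥ C | ∅.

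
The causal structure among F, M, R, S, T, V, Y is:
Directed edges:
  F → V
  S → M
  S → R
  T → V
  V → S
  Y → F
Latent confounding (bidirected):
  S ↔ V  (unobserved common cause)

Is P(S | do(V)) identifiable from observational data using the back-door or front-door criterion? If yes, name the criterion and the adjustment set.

desc(V)\{V}={M,R,S}; candidates ⊆ {F,T,Y}.
V↔S: latent back-door arc(s) into V.
size 0: {}; under {} V still reaches {F,M,R,S,T,Y} ∋ S.
size 1: {F}, {T}, {Y}; under {F} V still reaches {M,R,S,T} ∋ S.
size 2: {F,T}, {F,Y}, {T,Y}; under {F,T} V still reaches {M,R,S} ∋ S.
V↔S cannot be blocked by any observed set — no back-door set.
No mediator lies on a directed V→…→S path.
Neither criterion identifies P(S|do(V)) in this graph.

P(S|do(V)): not identifiable (no BD/FD set).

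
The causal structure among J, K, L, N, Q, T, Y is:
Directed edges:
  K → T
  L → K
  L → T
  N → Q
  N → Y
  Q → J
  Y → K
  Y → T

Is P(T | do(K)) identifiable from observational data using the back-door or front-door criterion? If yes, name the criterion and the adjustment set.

desc(K)\{K}={T}; candidates ⊆ {J,L,N,Q,Y}.
size 0: {}; under {} K still reaches {J,L,N,Q,T,Y} ∋ T.
size 1: {J}, {L}, {N} …(+2); under {J} K still reaches {L,N,Q,T,Y} ∋ T.
{L,Y}: K⊥T given {L,Y} in G with K→· removed — back-door holds.
P(T|do(K)) = Σ_{L,Y} P(T|K,L,Y)·P(L,Y).

P(T|do(K)): backdoor, adjust for {L, Y}.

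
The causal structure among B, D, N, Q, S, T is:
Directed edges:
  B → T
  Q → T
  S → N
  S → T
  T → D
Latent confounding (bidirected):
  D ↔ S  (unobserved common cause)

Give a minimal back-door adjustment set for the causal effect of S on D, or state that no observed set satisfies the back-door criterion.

S→D: no observed back-door set.

desc(S)\{S}={D,N,T}; candidates ⊆ {B,Q}.
S↔D: latent back-door arc(s) into S.
size 0: {}; under {} S still reaches {D} ∋ D.
size 1: {B}, {Q}; under {B} S still reaches {D} ∋ D.
size 2: {B,Q}; under {B,Q} S still reaches {D} ∋ D.
S↔D cannot be blocked by any observed set — no back-door set.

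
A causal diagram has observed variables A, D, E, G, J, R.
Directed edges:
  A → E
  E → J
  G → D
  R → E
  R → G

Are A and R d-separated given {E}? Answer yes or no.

Bayes-Ball from A | {E} reaches {D,G,R}.
R ∈ reach(A|{E}) ⇒ A ⊥̸ R | {E}.

No — A and R are d-connected given {E}.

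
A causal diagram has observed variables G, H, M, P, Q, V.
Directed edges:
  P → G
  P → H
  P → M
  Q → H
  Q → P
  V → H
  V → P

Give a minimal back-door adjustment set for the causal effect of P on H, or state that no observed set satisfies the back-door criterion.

P→H: minimal back-door set {Q, V}.

desc(P)\{P}={G,H,M}; candidates ⊆ {Q,V}.
size 0: {}; under {} P still reaches {H,Q,V} ∋ H.
size 1: {Q}, {V}; under {Q} P still reaches {H,V} ∋ H.
{Q,V}: P⊥H given {Q,V} in G with P→· removed — back-door holds.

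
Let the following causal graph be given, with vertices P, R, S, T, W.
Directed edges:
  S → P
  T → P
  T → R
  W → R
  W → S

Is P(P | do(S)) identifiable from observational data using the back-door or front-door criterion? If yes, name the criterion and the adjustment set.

P(P|do(S)): backdoor, adjust for ∅.

desc(S)\{S}={P}; candidates ⊆ {R,T,W}.
∅: S⊥P given ∅ in G with S→· removed — back-door holds.
P(P|do(S)) = P(P|S) — no adjustment needed.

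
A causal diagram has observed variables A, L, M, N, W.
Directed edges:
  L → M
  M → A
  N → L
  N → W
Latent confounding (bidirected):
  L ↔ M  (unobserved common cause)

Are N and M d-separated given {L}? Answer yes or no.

No — N and M are d-connected given {L}.

Bayes-Ball from N | {L} reaches {A,M,W}.
M ∈ reach(N|{L}) ⇒ N ⊥̸ M | {L}.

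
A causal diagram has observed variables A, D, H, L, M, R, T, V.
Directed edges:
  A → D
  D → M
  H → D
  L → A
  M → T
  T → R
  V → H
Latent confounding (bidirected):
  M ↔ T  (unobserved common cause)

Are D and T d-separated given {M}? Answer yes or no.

No — D and T are d-connected given {M}.

Bayes-Ball from D | {M} reaches {A,H,L,R,T,V}.
T ∈ reach(D|{M}) ⇒ D ⊥̸ T | {M}.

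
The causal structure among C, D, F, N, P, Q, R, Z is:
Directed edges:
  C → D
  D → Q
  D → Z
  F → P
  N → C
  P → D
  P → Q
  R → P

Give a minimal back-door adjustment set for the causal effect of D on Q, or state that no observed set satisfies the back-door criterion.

D→Q: minimal back-door set {P}.

desc(D)\{D}={Q,Z}; candidates ⊆ {C,F,N,P,R}.
size 0: {}; under {} D still reaches {C,F,N,P,Q,R} ∋ Q.
{P}: D⊥Q given {P} in G with D→· removed — back-door holds.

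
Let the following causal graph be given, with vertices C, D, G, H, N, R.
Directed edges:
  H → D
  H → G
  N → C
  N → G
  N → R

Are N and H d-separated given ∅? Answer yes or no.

Bayes-Ball from N | ∅ reaches {C,G,R}.
H ∉ reach(N|∅) ⇒ N ⊥ H | ∅.

Yes — N ⊥ H | ∅.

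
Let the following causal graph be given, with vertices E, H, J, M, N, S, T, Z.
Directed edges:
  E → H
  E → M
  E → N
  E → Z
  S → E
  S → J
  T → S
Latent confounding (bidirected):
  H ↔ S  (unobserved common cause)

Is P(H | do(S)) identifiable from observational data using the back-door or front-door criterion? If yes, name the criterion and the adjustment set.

desc(S)\{S}={E,H,J,M,N,Z}; candidates ⊆ {T}.
S↔H: latent back-door arc(s) into S.
size 0: {}; under {} S still reaches {H,T} ∋ H.
size 1: {T}; under {T} S still reaches {H} ∋ H.
S↔H cannot be blocked by any observed set — no back-door set.
{E}: (i) intercepts every directed S→H path; (ii) no back-door S→{E}; (iii) {S} blocks every back-door {E}→H. Front-door holds.
P(H|do(S)) = Σ_{E} P(E|S) Σ_{S'} P(H|E,S')P(S').

P(H|do(S)): frontdoor, adjust for {E}.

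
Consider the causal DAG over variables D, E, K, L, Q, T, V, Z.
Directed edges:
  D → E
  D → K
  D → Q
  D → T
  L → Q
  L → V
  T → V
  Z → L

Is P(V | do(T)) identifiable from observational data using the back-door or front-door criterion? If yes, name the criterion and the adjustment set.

desc(T)\{T}={V}; candidates ⊆ {D,E,K,L,Q,Z}.
∅: T⊥V given ∅ in G with T→· removed — back-door holds.
P(V|do(T)) = P(V|T) — no adjustment needed.

P(V|do(T)): backdoor, adjust for ∅.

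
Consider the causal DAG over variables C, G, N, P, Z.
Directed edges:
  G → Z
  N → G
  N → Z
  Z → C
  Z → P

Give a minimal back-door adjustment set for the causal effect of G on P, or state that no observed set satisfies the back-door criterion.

G→P: minimal back-door set {N}.

desc(G)\{G}={C,P,Z}; candidates ⊆ {N}.
size 0: {}; under {} G still reaches {C,N,P,Z} ∋ P.
{N}: G⊥P given {N} in G with G→· removed — back-door holds.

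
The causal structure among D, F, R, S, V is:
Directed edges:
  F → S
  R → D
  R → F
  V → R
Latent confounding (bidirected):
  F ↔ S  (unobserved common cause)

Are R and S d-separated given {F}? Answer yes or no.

Bayes-Ball from R | {F} reaches {D,S,V}.
S ∈ reach(R|{F}) ⇒ R ⊥̸ S | {F}.

No — R and S are d-connected given {F}.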